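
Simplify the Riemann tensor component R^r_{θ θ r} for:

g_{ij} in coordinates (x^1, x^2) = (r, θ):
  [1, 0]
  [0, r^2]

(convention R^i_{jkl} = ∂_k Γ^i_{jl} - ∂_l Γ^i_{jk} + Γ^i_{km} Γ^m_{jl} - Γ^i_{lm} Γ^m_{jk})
Non-zero Christoffel symbols (Γ^k_{ij} = Γ^k_{ji}):
Γ^r_{θ θ} = -r
Γ^θ_{r θ} = 1/r
R^r_{θ θ r} = ∂_θ Γ^r_{θ r} - ∂_r Γ^r_{θ θ} + Γ^r_{θ m} Γ^m_{θ r} - Γ^r_{r m} Γ^m_{θ θ}
  = (0) - (-1) + (-1) - (0) = 0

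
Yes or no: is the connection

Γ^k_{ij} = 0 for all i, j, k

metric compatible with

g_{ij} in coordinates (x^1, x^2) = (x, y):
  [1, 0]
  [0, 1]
Using ∇_k g_{ij} = ∂_k g_{ij} - Γ^m_{ki} g_{mj} - Γ^m_{kj} g_{im}:
e.g. ∇_y g_{yy} = (0) - (0) - (0) = 0
Every component ∇_k g_{ij} vanishes: the connection is metric compatible.
Yes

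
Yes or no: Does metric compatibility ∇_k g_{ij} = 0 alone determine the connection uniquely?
One also needs vanishing torsion; metric compatibility plus torsion-freeness singles out the Levi-Civita connection.
No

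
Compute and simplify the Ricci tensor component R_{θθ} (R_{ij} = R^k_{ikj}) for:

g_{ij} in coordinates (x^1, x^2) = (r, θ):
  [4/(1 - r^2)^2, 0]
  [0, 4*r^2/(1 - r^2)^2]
Non-zero Christoffel symbols (Γ^k_{ij} = Γ^k_{ji}):
Γ^r_{r r} = 2*r/(1 - r^2)
Γ^r_{θ θ} = (r^3 + r)/(r^2 - 1)
Γ^θ_{r θ} = (-r^2 - 1)/(r^3 - r)
R^r_{θ r θ} = ∂_r Γ^r_{θ θ} - ∂_θ Γ^r_{θ r} + Γ^r_{r m} Γ^m_{θ θ} - Γ^r_{θ m} Γ^m_{θ r}
  = ((r^4 - 4*r^2 - 1)/(r^2 - 1)^2) - (0) + (-2*r^2*(r^2 + 1)/(r^2 - 1)^2) - (-(r^2 + 1)^2/(r^2 - 1)^2) = -4*r^2/(r^2 - 1)^2
R^θ_{θ θ θ} = 0 (a repeated index in an antisymmetric pair)
R_{θθ} = R^r_{θ r θ} + R^θ_{θ θ θ} = (-4*r^2/(r^2 - 1)^2) + (0) = -4*r^2/(r^2 - 1)^2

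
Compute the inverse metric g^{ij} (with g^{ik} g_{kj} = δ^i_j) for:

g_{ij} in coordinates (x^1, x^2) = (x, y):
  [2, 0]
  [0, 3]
The metric is diagonal, so g^{ij} is diagonal with entries 1/g_{ii}: diag(1/2, 1/3).
g^{ij}:
  [1/2, 0]
  [0, 1/3]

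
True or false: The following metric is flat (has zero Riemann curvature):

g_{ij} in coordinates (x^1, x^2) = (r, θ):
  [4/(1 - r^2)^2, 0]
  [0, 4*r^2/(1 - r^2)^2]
Non-zero Christoffel symbols:
Γ^r_{r r} = 2*r/(1 - r^2)
Γ^r_{θ θ} = (r^3 + r)/(r^2 - 1)
Γ^θ_{r θ} = (-r^2 - 1)/(r^3 - r)
Ricci tensor: R_{rr} = -4/(r^2 - 1)^2, R_{rθ} = 0, R_{θθ} = -4*r^2/(r^2 - 1)^2
The Ricci tensor is non-zero, so the Riemann tensor is non-zero: not flat.
False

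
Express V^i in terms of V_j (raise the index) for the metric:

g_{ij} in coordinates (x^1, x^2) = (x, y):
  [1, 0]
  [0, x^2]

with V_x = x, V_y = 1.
Inverse metric (diagonal): g^{xx} = 1, g^{yy} = 1/x^2
V^i = g^{ij} V_j:
V^x = (1)(x) + (0)(1) = x
V^y = (0)(x) + (1/x^2)(1) = 1/x^2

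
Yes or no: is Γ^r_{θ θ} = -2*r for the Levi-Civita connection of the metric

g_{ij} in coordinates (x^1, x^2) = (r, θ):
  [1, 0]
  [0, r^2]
Γ^r_{θ θ} = (1/2) g^{rr} (∂_θ g_{rθ} + ∂_θ g_{rθ} - ∂_r g_{θθ}) = (1/2)(1)((0) + (0) - (2*r)) = -r
This differs from the proposed value -2*r.
No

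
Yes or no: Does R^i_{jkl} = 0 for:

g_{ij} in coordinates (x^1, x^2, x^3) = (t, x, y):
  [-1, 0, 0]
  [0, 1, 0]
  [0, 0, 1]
All metric components are constant, so every Christoffel symbol vanishes and R^i_{jkl} = 0.
Yes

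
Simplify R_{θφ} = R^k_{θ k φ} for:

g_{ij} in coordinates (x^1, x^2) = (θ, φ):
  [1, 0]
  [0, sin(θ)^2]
Non-zero Christoffel symbols (Γ^k_{ij} = Γ^k_{ji}):
Γ^θ_{φ φ} = -sin(2*θ)/2
Γ^φ_{θ φ} = 1/tan(θ)
R^θ_{θ θ φ} = 0 (a repeated index in an antisymmetric pair)
R^φ_{θ φ φ} = 0 (a repeated index in an antisymmetric pair)
R_{θφ} = R^θ_{θ θ φ} + R^φ_{θ φ φ} = (0) + (0) = 0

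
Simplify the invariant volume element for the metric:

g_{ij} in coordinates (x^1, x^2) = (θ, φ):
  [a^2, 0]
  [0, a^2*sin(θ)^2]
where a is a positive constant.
det(g) = a^4*sin(θ)^2
√|det(g)| = a^2*sin(θ) (taking 0 < θ < π so that |sin(θ)| = sin(θ))
Volume element: dV = a^2*sin(θ) dθ dφ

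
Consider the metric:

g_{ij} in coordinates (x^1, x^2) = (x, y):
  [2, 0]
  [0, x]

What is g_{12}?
With x^1 = x, x^2 = y, g_{12} = g_{xy} is the row-1, column-2 entry of the matrix.
g_{12} = 0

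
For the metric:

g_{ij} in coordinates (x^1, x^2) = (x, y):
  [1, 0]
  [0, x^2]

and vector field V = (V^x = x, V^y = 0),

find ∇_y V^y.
Non-zero Christoffel symbols:
Γ^x_{y y} = -x
Γ^y_{x y} = 1/x
∇_y V^y = ∂_y V^y + Γ^y_{y j} V^j
  = (0) + (1/x)(x) + (0)(0)
  = 1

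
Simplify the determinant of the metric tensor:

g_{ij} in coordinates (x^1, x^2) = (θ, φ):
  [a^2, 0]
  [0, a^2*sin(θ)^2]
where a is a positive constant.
For a 2×2 metric: det(g) = g_{11}·g_{22} - g_{12}·g_{21}
= (a^2)·(a^2*sin(θ)^2) - (0)·(0)
= a^4*sin(θ)^2 - 0
det(g) = a^4*sin(θ)^2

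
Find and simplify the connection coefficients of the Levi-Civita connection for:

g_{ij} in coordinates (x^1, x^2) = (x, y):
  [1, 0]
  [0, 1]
Using Γ^k_{ij} = (1/2) g^{km} (∂_i g_{mj} + ∂_j g_{mi} - ∂_m g_{ij}); the metric is diagonal, so only the m = k term contributes.
Every metric component is constant, so all ∂_m g_{ij} = 0 and every Christoffel symbol vanishes.
All Christoffel symbols are zero.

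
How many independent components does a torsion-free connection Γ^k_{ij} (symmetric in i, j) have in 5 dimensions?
Γ^k_{ij} has n choices for the upper index and n(n+1)/2 independent symmetric lower index pairs.
Total = 5 × 5×6/2 = 5 × 15 = 75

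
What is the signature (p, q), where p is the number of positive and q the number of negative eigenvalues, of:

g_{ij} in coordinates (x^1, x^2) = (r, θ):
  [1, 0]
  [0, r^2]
The metric is diagonal, so its eigenvalues are the diagonal entries: 1, r^2 (at a generic point, where coordinate-dependent entries are positive).
2 positive, 0 negative.
(2, 0) - Riemannian (positive definite)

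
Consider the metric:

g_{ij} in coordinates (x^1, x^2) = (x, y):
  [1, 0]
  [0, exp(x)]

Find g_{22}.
With x^1 = x, x^2 = y, g_{22} = g_{yy} is the row-2, column-2 entry of the matrix.
g_{22} = exp(x)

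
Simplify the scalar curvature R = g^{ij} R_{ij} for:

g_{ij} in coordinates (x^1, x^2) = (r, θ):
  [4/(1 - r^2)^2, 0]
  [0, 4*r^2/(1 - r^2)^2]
Non-zero Christoffel symbols (Γ^k_{ij} = Γ^k_{ji}):
Γ^r_{r r} = 2*r/(1 - r^2)
Γ^r_{θ θ} = (r^3 + r)/(r^2 - 1)
Γ^θ_{r θ} = (-r^2 - 1)/(r^3 - r)
Ricci tensor (R_{ij} = R^k_{ikj}): R_{rr} = -4/(r^2 - 1)^2, R_{rθ} = 0, R_{θθ} = -4*r^2/(r^2 - 1)^2
Inverse metric: g^{rr} = (1 - r^2)^2/4, g^{θθ} = (1 - r^2)^2/(4*r^2)
R = g^{ij} R_{ij} = ((1 - r^2)^2/4)(-4/(r^2 - 1)^2) + ((1 - r^2)^2/(4*r^2))(-4*r^2/(r^2 - 1)^2) = -2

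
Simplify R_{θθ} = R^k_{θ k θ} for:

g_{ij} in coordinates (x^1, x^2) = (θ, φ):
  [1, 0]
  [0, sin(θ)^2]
Non-zero Christoffel symbols (Γ^k_{ij} = Γ^k_{ji}):
Γ^θ_{φ φ} = -sin(2*θ)/2
Γ^φ_{θ φ} = 1/tan(θ)
R^θ_{θ θ θ} = 0 (a repeated index in an antisymmetric pair)
R^φ_{θ φ θ} = ∂_φ Γ^φ_{θ θ} - ∂_θ Γ^φ_{θ φ} + Γ^φ_{φ m} Γ^m_{θ θ} - Γ^φ_{θ m} Γ^m_{θ φ}
  = (0) - (-1/sin(θ)^2) + (0) - (1/tan(θ)^2) = 1
R_{θθ} = R^θ_{θ θ θ} + R^φ_{θ φ θ} = (0) + (1) = 1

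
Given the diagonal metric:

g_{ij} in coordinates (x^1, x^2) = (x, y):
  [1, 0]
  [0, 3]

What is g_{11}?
With x^1 = x, x^2 = y, g_{11} = g_{xx} is the row-1, column-1 entry of the matrix.
g_{11} = 1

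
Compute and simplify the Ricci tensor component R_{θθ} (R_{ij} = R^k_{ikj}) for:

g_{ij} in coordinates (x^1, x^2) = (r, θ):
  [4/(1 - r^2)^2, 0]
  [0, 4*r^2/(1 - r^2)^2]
Non-zero Christoffel symbols (Γ^k_{ij} = Γ^k_{ji}):
Γ^r_{r r} = 2*r/(1 - r^2)
Γ^r_{θ θ} = (r^3 + r)/(r^2 - 1)
Γ^θ_{r θ} = (-r^2 - 1)/(r^3 - r)
R^r_{θ r θ} = ∂_r Γ^r_{θ θ} - ∂_θ Γ^r_{θ r} + Γ^r_{r m} Γ^m_{θ θ} - Γ^r_{θ m} Γ^m_{θ r}
  = ((r^4 - 4*r^2 - 1)/(r^2 - 1)^2) - (0) + (-2*r^2*(r^2 + 1)/(r^2 - 1)^2) - (-(r^2 + 1)^2/(r^2 - 1)^2) = -4*r^2/(r^2 - 1)^2
R^θ_{θ θ θ} = 0 (a repeated index in an antisymmetric pair)
R_{θθ} = R^r_{θ r θ} + R^θ_{θ θ θ} = (-4*r^2/(r^2 - 1)^2) + (0) = -4*r^2/(r^2 - 1)^2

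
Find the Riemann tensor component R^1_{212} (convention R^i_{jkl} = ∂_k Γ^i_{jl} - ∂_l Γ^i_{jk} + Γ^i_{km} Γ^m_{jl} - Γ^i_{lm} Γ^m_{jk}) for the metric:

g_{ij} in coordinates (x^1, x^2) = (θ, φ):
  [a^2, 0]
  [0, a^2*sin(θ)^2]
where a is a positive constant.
Non-zero Christoffel symbols (Γ^k_{ij} = Γ^k_{ji}):
Γ^θ_{φ φ} = -sin(2*θ)/2
Γ^φ_{θ φ} = 1/tan(θ)
R^θ_{φ θ φ} = ∂_θ Γ^θ_{φ φ} - ∂_φ Γ^θ_{φ θ} + Γ^θ_{θ m} Γ^m_{φ φ} - Γ^θ_{φ m} Γ^m_{φ θ}
  = (-cos(2*θ)) - (0) + (0) - (-cos(θ)^2) = sin(θ)^2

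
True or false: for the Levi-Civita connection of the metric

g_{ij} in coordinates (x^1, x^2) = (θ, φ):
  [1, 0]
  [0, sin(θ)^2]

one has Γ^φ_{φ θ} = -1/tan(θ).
Γ^φ_{φ θ} = (1/2) g^{φφ} (∂_φ g_{φθ} + ∂_θ g_{φφ} - ∂_φ g_{φθ}) = (1/2)(1/sin(θ)^2)((0) + (sin(2*θ)) - (0)) = 1/tan(θ)
This differs from the proposed value -1/tan(θ).
False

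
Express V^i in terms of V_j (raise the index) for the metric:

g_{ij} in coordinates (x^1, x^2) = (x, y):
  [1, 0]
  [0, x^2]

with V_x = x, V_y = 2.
Inverse metric (diagonal): g^{xx} = 1, g^{yy} = 1/x^2
V^i = g^{ij} V_j:
V^x = (1)(x) + (0)(2) = x
V^y = (0)(x) + (1/x^2)(2) = 2/x^2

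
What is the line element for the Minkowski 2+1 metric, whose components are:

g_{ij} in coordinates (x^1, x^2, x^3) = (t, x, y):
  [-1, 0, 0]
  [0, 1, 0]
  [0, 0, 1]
ds^2 = g_{ij} dx^i dx^j; only the non-zero components contribute.
ds^2 = -dt^2 + dx^2 + dy^2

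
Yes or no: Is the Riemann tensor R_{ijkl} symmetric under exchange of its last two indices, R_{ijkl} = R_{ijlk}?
It is antisymmetric in the last pair: R_{ijkl} = -R_{ijlk}.
No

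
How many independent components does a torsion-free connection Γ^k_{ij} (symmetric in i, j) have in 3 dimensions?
Γ^k_{ij} has n choices for the upper index and n(n+1)/2 independent symmetric lower index pairs.
Total = 3 × 3×4/2 = 3 × 6 = 18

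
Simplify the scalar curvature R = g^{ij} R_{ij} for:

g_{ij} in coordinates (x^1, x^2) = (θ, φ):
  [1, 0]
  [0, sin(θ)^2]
Non-zero Christoffel symbols (Γ^k_{ij} = Γ^k_{ji}):
Γ^θ_{φ φ} = -sin(2*θ)/2
Γ^φ_{θ φ} = 1/tan(θ)
Ricci tensor (R_{ij} = R^k_{ikj}): R_{θθ} = 1, R_{θφ} = 0, R_{φφ} = sin(θ)^2
Inverse metric: g^{θθ} = 1, g^{φφ} = 1/sin(θ)^2
R = g^{ij} R_{ij} = (1)(1) + (1/sin(θ)^2)(sin(θ)^2) = 2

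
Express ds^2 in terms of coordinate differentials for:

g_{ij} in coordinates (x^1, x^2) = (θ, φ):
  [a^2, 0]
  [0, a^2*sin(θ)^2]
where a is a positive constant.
ds^2 = g_{ij} dx^i dx^j; only the non-zero components contribute.
ds^2 = a^2 dθ^2 + a^2*sin(θ)^2 dφ^2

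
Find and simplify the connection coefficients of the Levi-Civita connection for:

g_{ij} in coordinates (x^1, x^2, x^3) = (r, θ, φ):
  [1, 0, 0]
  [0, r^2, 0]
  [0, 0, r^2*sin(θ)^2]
Using Γ^k_{ij} = (1/2) g^{km} (∂_i g_{mj} + ∂_j g_{mi} - ∂_m g_{ij}); the metric is diagonal, so only the m = k term contributes.
Non-zero symbols (using the symmetry Γ^k_{ij} = Γ^k_{ji}):
Γ^r_{θ θ} = (1/2) g^{rr} (∂_θ g_{rθ} + ∂_θ g_{rθ} - ∂_r g_{θθ}) = (1/2)(1)((0) + (0) - (2*r)) = -r
Γ^r_{φ φ} = (1/2) g^{rr} (∂_φ g_{rφ} + ∂_φ g_{rφ} - ∂_r g_{φφ}) = (1/2)(1)((0) + (0) - (2*r*sin(θ)^2)) = -r*sin(θ)^2
Γ^θ_{r θ} = (1/2) g^{θθ} (∂_r g_{θθ} + ∂_θ g_{θr} - ∂_θ g_{rθ}) = (1/2)(1/r^2)((2*r) + (0) - (0)) = 1/r
Γ^θ_{φ φ} = (1/2) g^{θθ} (∂_φ g_{θφ} + ∂_φ g_{θφ} - ∂_θ g_{φφ}) = (1/2)(1/r^2)((0) + (0) - (r^2*sin(2*θ))) = -sin(2*θ)/2
Γ^φ_{r φ} = (1/2) g^{φφ} (∂_r g_{φφ} + ∂_φ g_{φr} - ∂_φ g_{rφ}) = (1/2)(1/(r^2*sin(θ)^2))((2*r*sin(θ)^2) + (0) - (0)) = 1/r
Γ^φ_{θ φ} = (1/2) g^{φφ} (∂_θ g_{φφ} + ∂_φ g_{φθ} - ∂_φ g_{θφ}) = (1/2)(1/(r^2*sin(θ)^2))((r^2*sin(2*θ)) + (0) - (0)) = 1/tan(θ)
All other Christoffel symbols are zero.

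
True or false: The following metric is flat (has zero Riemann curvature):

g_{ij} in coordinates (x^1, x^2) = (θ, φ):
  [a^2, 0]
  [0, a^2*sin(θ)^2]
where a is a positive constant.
Non-zero Christoffel symbols:
Γ^θ_{φ φ} = -sin(2*θ)/2
Γ^φ_{θ φ} = 1/tan(θ)
Ricci tensor: R_{θθ} = 1, R_{θφ} = 0, R_{φφ} = sin(θ)^2
The Ricci tensor is non-zero, so the Riemann tensor is non-zero: not flat.
False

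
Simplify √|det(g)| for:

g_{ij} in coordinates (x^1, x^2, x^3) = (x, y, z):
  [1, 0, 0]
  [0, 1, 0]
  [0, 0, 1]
det(g) = 1
√|det(g)| = 1
Volume element: dV = 1 dx dy dz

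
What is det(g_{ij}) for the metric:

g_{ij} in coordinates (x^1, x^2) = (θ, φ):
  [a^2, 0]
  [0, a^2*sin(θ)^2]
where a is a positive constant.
For a 2×2 metric: det(g) = g_{11}·g_{22} - g_{12}·g_{21}
= (a^2)·(a^2*sin(θ)^2) - (0)·(0)
= a^4*sin(θ)^2 - 0
det(g) = a^4*sin(θ)^2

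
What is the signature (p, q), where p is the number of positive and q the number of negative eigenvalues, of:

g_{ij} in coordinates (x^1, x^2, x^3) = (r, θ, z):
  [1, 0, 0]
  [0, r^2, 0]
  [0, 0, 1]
The metric is diagonal, so its eigenvalues are the diagonal entries: 1, r^2, 1 (at a generic point, where coordinate-dependent entries are positive).
3 positive, 0 negative.
(3, 0) - Riemannian (positive definite)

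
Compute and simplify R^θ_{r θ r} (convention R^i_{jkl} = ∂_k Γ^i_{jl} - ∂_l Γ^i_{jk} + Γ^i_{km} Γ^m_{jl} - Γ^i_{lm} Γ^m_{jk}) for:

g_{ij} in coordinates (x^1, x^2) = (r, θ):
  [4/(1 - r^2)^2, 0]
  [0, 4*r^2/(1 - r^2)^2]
Non-zero Christoffel symbols (Γ^k_{ij} = Γ^k_{ji}):
Γ^r_{r r} = 2*r/(1 - r^2)
Γ^r_{θ θ} = (r^3 + r)/(r^2 - 1)
Γ^θ_{r θ} = (-r^2 - 1)/(r^3 - r)
R^θ_{r θ r} = ∂_θ Γ^θ_{r r} - ∂_r Γ^θ_{r θ} + Γ^θ_{θ m} Γ^m_{r r} - Γ^θ_{r m} Γ^m_{r θ}
  = (0) - ((r^4 + 4*r^2 - 1)/(r^3 - r)^2) + (2*(r^2 + 1)/(r^2 - 1)^2) - ((r^2 + 1)^2/(r^3 - r)^2) = -4/(r^2 - 1)^2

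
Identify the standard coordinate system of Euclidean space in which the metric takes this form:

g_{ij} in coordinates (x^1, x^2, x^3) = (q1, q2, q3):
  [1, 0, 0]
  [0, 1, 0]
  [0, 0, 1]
All components are constant and the metric is the identity, i.e. orthonormal rectilinear coordinates.
Cartesian (3D) coordinates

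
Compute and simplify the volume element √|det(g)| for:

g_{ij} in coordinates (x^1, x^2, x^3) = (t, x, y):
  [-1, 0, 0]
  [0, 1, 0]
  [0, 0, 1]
det(g) = -1
√|det(g)| = 1
Volume element: dV = 1 dt dx dy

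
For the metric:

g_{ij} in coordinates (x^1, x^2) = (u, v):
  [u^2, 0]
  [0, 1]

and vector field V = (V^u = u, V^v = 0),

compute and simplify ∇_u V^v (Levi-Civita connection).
Non-zero Christoffel symbols:
Γ^u_{u u} = 1/u
∇_u V^v = ∂_u V^v + Γ^v_{u j} V^j
  = (0) + (0)(u) + (0)(0)
  = 0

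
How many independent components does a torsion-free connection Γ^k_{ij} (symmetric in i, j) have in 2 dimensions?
Γ^k_{ij} has n choices for the upper index and n(n+1)/2 independent symmetric lower index pairs.
Total = 2 × 2×3/2 = 2 × 3 = 6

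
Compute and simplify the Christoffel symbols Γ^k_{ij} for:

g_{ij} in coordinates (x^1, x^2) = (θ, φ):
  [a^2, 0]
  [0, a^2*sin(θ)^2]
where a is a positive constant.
Using Γ^k_{ij} = (1/2) g^{km} (∂_i g_{mj} + ∂_j g_{mi} - ∂_m g_{ij}); the metric is diagonal, so only the m = k term contributes.
Non-zero symbols (using the symmetry Γ^k_{ij} = Γ^k_{ji}):
Γ^θ_{φ φ} = (1/2) g^{θθ} (∂_φ g_{θφ} + ∂_φ g_{θφ} - ∂_θ g_{φφ}) = (1/2)(1/a^2)((0) + (0) - (a^2*sin(2*θ))) = -sin(2*θ)/2
Γ^φ_{θ φ} = (1/2) g^{φφ} (∂_θ g_{φφ} + ∂_φ g_{φθ} - ∂_φ g_{θφ}) = (1/2)(1/(a^2*sin(θ)^2))((a^2*sin(2*θ)) + (0) - (0)) = 1/tan(θ)
All other Christoffel symbols are zero.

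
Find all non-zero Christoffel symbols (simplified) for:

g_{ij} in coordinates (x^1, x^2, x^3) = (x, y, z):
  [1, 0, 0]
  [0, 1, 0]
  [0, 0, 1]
Using Γ^k_{ij} = (1/2) g^{km} (∂_i g_{mj} + ∂_j g_{mi} - ∂_m g_{ij}); the metric is diagonal, so only the m = k term contributes.
Every metric component is constant, so all ∂_m g_{ij} = 0 and every Christoffel symbol vanishes.
All Christoffel symbols are zero.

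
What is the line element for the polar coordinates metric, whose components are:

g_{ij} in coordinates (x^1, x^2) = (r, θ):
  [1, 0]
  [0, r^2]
ds^2 = g_{ij} dx^i dx^j; only the non-zero components contribute.
ds^2 = dr^2 + r^2 dθ^2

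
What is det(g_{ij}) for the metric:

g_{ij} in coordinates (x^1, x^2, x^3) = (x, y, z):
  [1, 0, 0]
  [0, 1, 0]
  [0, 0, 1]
Diagonal metric: det(g) = g_{11}·g_{22}·g_{33}
= (1)·(1)·(1)
det(g) = 1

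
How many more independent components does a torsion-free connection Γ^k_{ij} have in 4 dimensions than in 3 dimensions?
Independent components in n dimensions: n × n(n+1)/2 = n^2(n+1)/2.
4D: 4 × 10 = 40
3D: 3 × 6 = 18
Difference = 40 - 18 = 22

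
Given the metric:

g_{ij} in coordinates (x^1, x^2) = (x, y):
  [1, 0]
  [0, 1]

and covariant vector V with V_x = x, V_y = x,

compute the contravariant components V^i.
Inverse metric (diagonal): g^{xx} = 1, g^{yy} = 1
V^i = g^{ij} V_j:
V^x = (1)(x) + (0)(x) = x
V^y = (0)(x) + (1)(x) = x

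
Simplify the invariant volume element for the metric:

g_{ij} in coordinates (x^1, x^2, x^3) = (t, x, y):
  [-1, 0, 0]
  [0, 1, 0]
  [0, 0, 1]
det(g) = -1
√|det(g)| = 1
Volume element: dV = 1 dt dx dy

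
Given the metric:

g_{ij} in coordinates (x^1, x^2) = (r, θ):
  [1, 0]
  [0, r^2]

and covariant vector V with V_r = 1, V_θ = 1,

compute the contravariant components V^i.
Inverse metric (diagonal): g^{rr} = 1, g^{θθ} = 1/r^2
V^i = g^{ij} V_j:
V^r = (1)(1) + (0)(1) = 1
V^θ = (0)(1) + (1/r^2)(1) = 1/r^2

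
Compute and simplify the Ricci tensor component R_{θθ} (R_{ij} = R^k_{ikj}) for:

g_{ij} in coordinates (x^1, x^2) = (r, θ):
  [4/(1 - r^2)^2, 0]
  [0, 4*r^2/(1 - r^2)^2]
Non-zero Christoffel symbols (Γ^k_{ij} = Γ^k_{ji}):
Γ^r_{r r} = 2*r/(1 - r^2)
Γ^r_{θ θ} = (r^3 + r)/(r^2 - 1)
Γ^θ_{r θ} = (-r^2 - 1)/(r^3 - r)
R^r_{θ r θ} = ∂_r Γ^r_{θ θ} - ∂_θ Γ^r_{θ r} + Γ^r_{r m} Γ^m_{θ θ} - Γ^r_{θ m} Γ^m_{θ r}
  = ((r^4 - 4*r^2 - 1)/(r^2 - 1)^2) - (0) + (-2*r^2*(r^2 + 1)/(r^2 - 1)^2) - (-(r^2 + 1)^2/(r^2 - 1)^2) = -4*r^2/(r^2 - 1)^2
R^θ_{θ θ θ} = 0 (a repeated index in an antisymmetric pair)
R_{θθ} = R^r_{θ r θ} + R^θ_{θ θ θ} = (-4*r^2/(r^2 - 1)^2) + (0) = -4*r^2/(r^2 - 1)^2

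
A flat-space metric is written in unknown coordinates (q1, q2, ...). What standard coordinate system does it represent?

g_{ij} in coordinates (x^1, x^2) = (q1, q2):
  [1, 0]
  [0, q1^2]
The line element ds^2 = dq1^2 + q1^2 dq2^2 is dr^2 + r^2 dθ^2 with q1 = r, q2 = θ.
polar coordinates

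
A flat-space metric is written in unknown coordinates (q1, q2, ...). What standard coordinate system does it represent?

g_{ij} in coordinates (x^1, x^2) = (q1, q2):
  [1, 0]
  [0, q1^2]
The line element ds^2 = dq1^2 + q1^2 dq2^2 is dr^2 + r^2 dθ^2 with q1 = r, q2 = θ.
polar coordinates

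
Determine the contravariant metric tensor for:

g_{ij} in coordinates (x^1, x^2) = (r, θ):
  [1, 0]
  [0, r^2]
The metric is diagonal, so g^{ij} is diagonal with entries 1/g_{ii}: diag(1, 1/(r^2)).
g^{ij}:
  [1, 0]
  [0, 1/r^2]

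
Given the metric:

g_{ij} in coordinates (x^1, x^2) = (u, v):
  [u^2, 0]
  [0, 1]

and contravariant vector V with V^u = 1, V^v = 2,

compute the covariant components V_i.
V_i = g_{ij} V^j:
V_u = (u^2)(1) + (0)(2) = u^2
V_v = (0)(1) + (1)(2) = 2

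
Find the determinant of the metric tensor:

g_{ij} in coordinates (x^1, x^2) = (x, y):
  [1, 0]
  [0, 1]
For a 2×2 metric: det(g) = g_{11}·g_{22} - g_{12}·g_{21}
= (1)·(1) - (0)·(0)
= 1 - 0
det(g) = 1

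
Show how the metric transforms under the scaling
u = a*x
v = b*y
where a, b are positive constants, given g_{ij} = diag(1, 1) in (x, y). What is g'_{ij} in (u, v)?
Invert the transformation: x = u/a, y = v/b
g'_{ij} = (∂x^k/∂x'^i)(∂x^l/∂x'^j) g_{kl}; with g_{kl} = δ_{kl} this is Σ_k (∂x^k/∂x'^i)(∂x^k/∂x'^j).
Jacobian: ∂x/∂u = 1/a, ∂x/∂v = 0, ∂y/∂u = 0, ∂y/∂v = 1/b
g'_{uu} = (1/a)(1/a) + (0)(0) = 1/a^2
g'_{uv} = (1/a)(0) + (0)(1/b) = 0
g'_{vv} = (0)(0) + (1/b)(1/b) = 1/b^2
g'_{ij} = diag(1/a^2, 1/b^2)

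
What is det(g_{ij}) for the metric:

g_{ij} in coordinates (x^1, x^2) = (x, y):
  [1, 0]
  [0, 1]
For a 2×2 metric: det(g) = g_{11}·g_{22} - g_{12}·g_{21}
= (1)·(1) - (0)·(0)
= 1 - 0
det(g) = 1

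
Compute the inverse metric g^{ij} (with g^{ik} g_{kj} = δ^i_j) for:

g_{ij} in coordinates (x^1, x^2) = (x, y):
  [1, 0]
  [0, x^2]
The metric is diagonal, so g^{ij} is diagonal with entries 1/g_{ii}: diag(1, 1/(x^2)).
g^{ij}:
  [1, 0]
  [0, 1/x^2]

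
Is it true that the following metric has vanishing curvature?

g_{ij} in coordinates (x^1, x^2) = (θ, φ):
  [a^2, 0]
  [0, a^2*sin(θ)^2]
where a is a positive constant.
Non-zero Christoffel symbols:
Γ^θ_{φ φ} = -sin(2*θ)/2
Γ^φ_{θ φ} = 1/tan(θ)
Ricci tensor: R_{θθ} = 1, R_{θφ} = 0, R_{φφ} = sin(θ)^2
The Ricci tensor is non-zero, so the Riemann tensor is non-zero: not flat.
No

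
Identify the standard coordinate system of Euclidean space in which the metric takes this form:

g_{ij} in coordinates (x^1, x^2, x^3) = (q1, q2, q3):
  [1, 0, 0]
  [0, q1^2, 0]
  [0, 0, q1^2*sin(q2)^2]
The line element ds^2 = dq1^2 + q1^2 dq2^2 + q1^2 sin(q2)^2 dq3^2 is dr^2 + r^2 dθ^2 + r^2 sin(θ)^2 dφ^2 with q1 = r, q2 = θ, q3 = φ.
spherical coordinates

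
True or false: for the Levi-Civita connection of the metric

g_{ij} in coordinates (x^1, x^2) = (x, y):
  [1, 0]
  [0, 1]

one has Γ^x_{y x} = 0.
Γ^x_{y x} = (1/2) g^{xx} (∂_y g_{xx} + ∂_x g_{xy} - ∂_x g_{yx}) = (1/2)(1)((0) + (0) - (0)) = 0
This equals the proposed value 0.
True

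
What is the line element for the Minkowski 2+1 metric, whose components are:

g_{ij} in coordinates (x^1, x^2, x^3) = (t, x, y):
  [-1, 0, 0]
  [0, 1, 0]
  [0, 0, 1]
ds^2 = g_{ij} dx^i dx^j; only the non-zero components contribute.
ds^2 = -dt^2 + dx^2 + dy^2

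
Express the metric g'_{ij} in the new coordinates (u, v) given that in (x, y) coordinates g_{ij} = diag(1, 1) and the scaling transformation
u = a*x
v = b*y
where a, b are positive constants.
Invert the transformation: x = u/a, y = v/b
g'_{ij} = (∂x^k/∂x'^i)(∂x^l/∂x'^j) g_{kl}; with g_{kl} = δ_{kl} this is Σ_k (∂x^k/∂x'^i)(∂x^k/∂x'^j).
Jacobian: ∂x/∂u = 1/a, ∂x/∂v = 0, ∂y/∂u = 0, ∂y/∂v = 1/b
g'_{uu} = (1/a)(1/a) + (0)(0) = 1/a^2
g'_{uv} = (1/a)(0) + (0)(1/b) = 0
g'_{vv} = (0)(0) + (1/b)(1/b) = 1/b^2
g'_{ij} = diag(1/a^2, 1/b^2)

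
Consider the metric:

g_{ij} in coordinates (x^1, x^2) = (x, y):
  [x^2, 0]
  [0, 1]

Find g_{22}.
With x^1 = x, x^2 = y, g_{22} = g_{yy} is the row-2, column-2 entry of the matrix.
g_{22} = 1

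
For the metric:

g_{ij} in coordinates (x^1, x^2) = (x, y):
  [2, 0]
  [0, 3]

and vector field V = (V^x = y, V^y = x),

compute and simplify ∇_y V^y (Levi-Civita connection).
All Christoffel symbols are zero.
∇_y V^y = ∂_y V^y + Γ^y_{y j} V^j
  = (0) + (0)(y) + (0)(x)
  = 0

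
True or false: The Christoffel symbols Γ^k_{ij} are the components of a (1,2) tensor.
Under a change of coordinates Γ picks up an inhomogeneous term ∂²x/∂x'∂x'; e.g. Γ = 0 in Cartesian coordinates but Γ^r_{θθ} = -r in polar coordinates on the same flat plane.
False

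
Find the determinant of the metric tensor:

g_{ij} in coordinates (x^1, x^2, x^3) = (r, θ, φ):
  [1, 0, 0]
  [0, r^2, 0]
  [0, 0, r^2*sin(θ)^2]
Diagonal metric: det(g) = g_{11}·g_{22}·g_{33}
= (1)·(r^2)·(r^2*sin(θ)^2)
det(g) = r^4*sin(θ)^2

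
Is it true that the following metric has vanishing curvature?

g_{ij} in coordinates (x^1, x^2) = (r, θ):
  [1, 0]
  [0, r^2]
Non-zero Christoffel symbols:
Γ^r_{θ θ} = -r
Γ^θ_{r θ} = 1/r
Ricci tensor: R_{rr} = 0, R_{rθ} = 0, R_{θθ} = 0
All R_{ij} vanish; in 2 dimensions the Riemann tensor is fully determined by the Ricci tensor, so R^i_{jkl} = 0: the metric is flat (curvilinear coordinates on flat space).
Yes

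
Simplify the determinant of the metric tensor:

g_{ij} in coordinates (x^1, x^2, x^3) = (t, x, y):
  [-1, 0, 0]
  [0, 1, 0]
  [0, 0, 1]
Diagonal metric: det(g) = g_{11}·g_{22}·g_{33}
= (-1)·(1)·(1)
det(g) = -1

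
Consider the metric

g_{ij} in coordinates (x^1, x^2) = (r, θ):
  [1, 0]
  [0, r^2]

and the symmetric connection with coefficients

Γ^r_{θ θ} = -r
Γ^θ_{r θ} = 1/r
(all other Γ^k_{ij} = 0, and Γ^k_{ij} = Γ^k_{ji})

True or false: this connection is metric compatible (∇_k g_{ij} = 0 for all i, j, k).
Using ∇_k g_{ij} = ∂_k g_{ij} - Γ^m_{ki} g_{mj} - Γ^m_{kj} g_{im}:
e.g. ∇_r g_{θθ} = (2*r) - (r) - (r) = 0
Every component ∇_k g_{ij} vanishes: the connection is metric compatible.
True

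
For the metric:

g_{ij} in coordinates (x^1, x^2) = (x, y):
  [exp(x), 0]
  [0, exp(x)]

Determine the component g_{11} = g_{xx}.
With x^1 = x, x^2 = y, g_{11} = g_{xx} is the row-1, column-1 entry of the matrix.
g_{11} = exp(x)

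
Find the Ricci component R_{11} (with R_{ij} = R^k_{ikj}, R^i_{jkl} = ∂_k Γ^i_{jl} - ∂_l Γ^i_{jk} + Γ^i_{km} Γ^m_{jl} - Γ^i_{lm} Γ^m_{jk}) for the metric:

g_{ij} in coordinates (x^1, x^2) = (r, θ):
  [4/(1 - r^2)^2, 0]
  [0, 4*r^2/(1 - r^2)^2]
Non-zero Christoffel symbols (Γ^k_{ij} = Γ^k_{ji}):
Γ^r_{r r} = 2*r/(1 - r^2)
Γ^r_{θ θ} = (r^3 + r)/(r^2 - 1)
Γ^θ_{r θ} = (-r^2 - 1)/(r^3 - r)
R^r_{r r r} = 0 (a repeated index in an antisymmetric pair)
R^θ_{r θ r} = ∂_θ Γ^θ_{r r} - ∂_r Γ^θ_{r θ} + Γ^θ_{θ m} Γ^m_{r r} - Γ^θ_{r m} Γ^m_{r θ}
  = (0) - ((r^4 + 4*r^2 - 1)/(r^3 - r)^2) + (2*(r^2 + 1)/(r^2 - 1)^2) - ((r^2 + 1)^2/(r^3 - r)^2) = -4/(r^2 - 1)^2
R_{rr} = R^r_{r r r} + R^θ_{r θ r} = (0) + (-4/(r^2 - 1)^2) = -4/(r^2 - 1)^2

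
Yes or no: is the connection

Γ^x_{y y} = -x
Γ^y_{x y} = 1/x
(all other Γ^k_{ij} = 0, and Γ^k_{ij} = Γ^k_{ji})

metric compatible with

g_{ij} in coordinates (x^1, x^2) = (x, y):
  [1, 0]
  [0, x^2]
Using ∇_k g_{ij} = ∂_k g_{ij} - Γ^m_{ki} g_{mj} - Γ^m_{kj} g_{im}:
e.g. ∇_x g_{yy} = (2*x) - (x) - (x) = 0
Every component ∇_k g_{ij} vanishes: the connection is metric compatible.
Yes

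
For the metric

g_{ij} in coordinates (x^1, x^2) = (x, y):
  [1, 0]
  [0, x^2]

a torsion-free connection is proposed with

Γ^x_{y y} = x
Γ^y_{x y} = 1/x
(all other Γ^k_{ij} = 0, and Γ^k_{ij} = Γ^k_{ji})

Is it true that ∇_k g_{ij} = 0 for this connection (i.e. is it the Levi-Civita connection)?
Using ∇_k g_{ij} = ∂_k g_{ij} - Γ^m_{ki} g_{mj} - Γ^m_{kj} g_{im}:
∇_y g_{xy} = (0) - (x) - (x) = -2*x ≠ 0
So the connection is not metric compatible (it is not the Levi-Civita connection).
No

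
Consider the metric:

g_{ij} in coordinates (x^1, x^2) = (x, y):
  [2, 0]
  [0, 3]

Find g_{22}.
With x^1 = x, x^2 = y, g_{22} = g_{yy} is the row-2, column-2 entry of the matrix.
g_{22} = 3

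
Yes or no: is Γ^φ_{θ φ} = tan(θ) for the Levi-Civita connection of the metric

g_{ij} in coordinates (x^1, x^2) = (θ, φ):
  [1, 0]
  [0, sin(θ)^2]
Γ^φ_{θ φ} = (1/2) g^{φφ} (∂_θ g_{φφ} + ∂_φ g_{φθ} - ∂_φ g_{θφ}) = (1/2)(1/sin(θ)^2)((sin(2*θ)) + (0) - (0)) = 1/tan(θ)
This differs from the proposed value tan(θ).
No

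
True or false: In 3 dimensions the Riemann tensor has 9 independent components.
n^2(n^2-1)/12 = 9·8/12 = 6 independent components for n = 3.
False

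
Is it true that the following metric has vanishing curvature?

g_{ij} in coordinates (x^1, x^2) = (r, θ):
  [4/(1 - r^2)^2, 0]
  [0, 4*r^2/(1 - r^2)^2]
Non-zero Christoffel symbols:
Γ^r_{r r} = 2*r/(1 - r^2)
Γ^r_{θ θ} = (r^3 + r)/(r^2 - 1)
Γ^θ_{r θ} = (-r^2 - 1)/(r^3 - r)
Ricci tensor: R_{rr} = -4/(r^2 - 1)^2, R_{rθ} = 0, R_{θθ} = -4*r^2/(r^2 - 1)^2
The Ricci tensor is non-zero, so the Riemann tensor is non-zero: not flat.
No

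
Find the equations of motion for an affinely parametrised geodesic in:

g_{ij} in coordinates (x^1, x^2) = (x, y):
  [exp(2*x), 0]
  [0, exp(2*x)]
Geodesic equation: d^2x^k/dλ^2 + Γ^k_{ij} (dx^i/dλ)(dx^j/dλ) = 0.
Non-zero Christoffel symbols:
Γ^x_{x x} = 1
Γ^x_{y y} = -1
Γ^y_{x y} = 1
Substituting (the symmetric pair Γ^k_{ij}, Γ^k_{ji} combines into a factor 2):
d^2x/dλ^2 + (dx/dλ)^2 - (dy/dλ)^2 = 0
d^2y/dλ^2 + 2 (dx/dλ)(dy/dλ) = 0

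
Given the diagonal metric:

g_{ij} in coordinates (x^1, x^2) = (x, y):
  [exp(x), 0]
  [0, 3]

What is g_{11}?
With x^1 = x, x^2 = y, g_{11} = g_{xx} is the row-1, column-1 entry of the matrix.
g_{11} = exp(x)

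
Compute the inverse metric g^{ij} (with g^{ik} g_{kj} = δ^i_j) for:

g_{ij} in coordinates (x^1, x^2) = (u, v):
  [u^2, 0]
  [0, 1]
The metric is diagonal, so g^{ij} is diagonal with entries 1/g_{ii}: diag(1/(u^2), 1).
g^{ij}:
  [1/u^2, 0]
  [0, 1]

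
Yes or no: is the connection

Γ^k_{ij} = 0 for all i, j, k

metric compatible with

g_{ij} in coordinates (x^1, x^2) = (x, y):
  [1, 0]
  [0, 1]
Using ∇_k g_{ij} = ∂_k g_{ij} - Γ^m_{ki} g_{mj} - Γ^m_{kj} g_{im}:
e.g. ∇_x g_{xy} = (0) - (0) - (0) = 0
Every component ∇_k g_{ij} vanishes: the connection is metric compatible.
Yes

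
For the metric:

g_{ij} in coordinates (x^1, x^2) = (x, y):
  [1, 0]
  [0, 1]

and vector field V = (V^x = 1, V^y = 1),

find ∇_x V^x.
All Christoffel symbols are zero.
∇_x V^x = ∂_x V^x + Γ^x_{x j} V^j
  = (0) + (0)(1) + (0)(1)
  = 0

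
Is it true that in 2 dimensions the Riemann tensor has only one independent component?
The number of independent components is n^2(n^2-1)/12 = 4·3/12 = 1 for n = 2 (e.g. R_{1212}).
Yes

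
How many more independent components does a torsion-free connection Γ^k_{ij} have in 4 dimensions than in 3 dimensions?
Independent components in n dimensions: n × n(n+1)/2 = n^2(n+1)/2.
4D: 4 × 10 = 40
3D: 3 × 6 = 18
Difference = 40 - 18 = 22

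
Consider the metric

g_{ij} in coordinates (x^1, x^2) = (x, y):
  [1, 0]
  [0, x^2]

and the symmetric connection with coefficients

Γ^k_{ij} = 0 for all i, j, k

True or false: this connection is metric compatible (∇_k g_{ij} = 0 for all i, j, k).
Using ∇_k g_{ij} = ∂_k g_{ij} - Γ^m_{ki} g_{mj} - Γ^m_{kj} g_{im}:
∇_x g_{yy} = (2*x) - (0) - (0) = 2*x ≠ 0
So the connection is not metric compatible (it is not the Levi-Civita connection).
False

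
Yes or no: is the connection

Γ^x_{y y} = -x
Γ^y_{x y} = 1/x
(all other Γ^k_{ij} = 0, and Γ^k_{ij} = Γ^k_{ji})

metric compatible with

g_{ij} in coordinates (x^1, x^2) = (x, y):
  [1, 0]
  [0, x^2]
Using ∇_k g_{ij} = ∂_k g_{ij} - Γ^m_{ki} g_{mj} - Γ^m_{kj} g_{im}:
e.g. ∇_x g_{yy} = (2*x) - (x) - (x) = 0
Every component ∇_k g_{ij} vanishes: the connection is metric compatible.
Yes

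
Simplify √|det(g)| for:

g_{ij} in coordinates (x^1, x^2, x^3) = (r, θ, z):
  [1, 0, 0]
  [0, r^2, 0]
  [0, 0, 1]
det(g) = r^2
√|det(g)| = r
Volume element: dV = r dr dθ dz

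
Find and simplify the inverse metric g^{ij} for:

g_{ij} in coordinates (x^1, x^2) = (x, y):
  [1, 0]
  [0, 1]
The metric is diagonal, so g^{ij} is diagonal with entries 1/g_{ii}: diag(1, 1).
g^{ij}:
  [1, 0]
  [0, 1]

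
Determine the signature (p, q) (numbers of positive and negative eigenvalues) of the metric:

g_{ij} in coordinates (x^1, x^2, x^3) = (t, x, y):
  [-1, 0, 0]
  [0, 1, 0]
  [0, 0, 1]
The metric is diagonal, so its eigenvalues are the diagonal entries: -1, 1, 1 (at a generic point, where coordinate-dependent entries are positive).
2 positive, 1 negative.
(2, 1) - Lorentzian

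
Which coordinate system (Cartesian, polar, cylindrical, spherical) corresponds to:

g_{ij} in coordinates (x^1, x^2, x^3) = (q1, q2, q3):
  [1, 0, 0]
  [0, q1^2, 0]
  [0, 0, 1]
The line element ds^2 = dq1^2 + q1^2 dq2^2 + dq3^2 is dr^2 + r^2 dθ^2 + dz^2 with q1 = r, q2 = θ, q3 = z.
cylindrical coordinates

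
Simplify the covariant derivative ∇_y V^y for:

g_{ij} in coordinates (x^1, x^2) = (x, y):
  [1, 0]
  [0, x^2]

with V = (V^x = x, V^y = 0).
Non-zero Christoffel symbols:
Γ^x_{y y} = -x
Γ^y_{x y} = 1/x
∇_y V^y = ∂_y V^y + Γ^y_{y j} V^j
  = (0) + (1/x)(x) + (0)(0)
  = 1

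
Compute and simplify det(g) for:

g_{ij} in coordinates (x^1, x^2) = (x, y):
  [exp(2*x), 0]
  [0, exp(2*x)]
For a 2×2 metric: det(g) = g_{11}·g_{22} - g_{12}·g_{21}
= (exp(2*x))·(exp(2*x)) - (0)·(0)
= exp(4*x) - 0
det(g) = exp(4*x)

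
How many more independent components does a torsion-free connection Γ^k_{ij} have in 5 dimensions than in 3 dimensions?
Independent components in n dimensions: n × n(n+1)/2 = n^2(n+1)/2.
5D: 5 × 15 = 75
3D: 3 × 6 = 18
Difference = 75 - 18 = 57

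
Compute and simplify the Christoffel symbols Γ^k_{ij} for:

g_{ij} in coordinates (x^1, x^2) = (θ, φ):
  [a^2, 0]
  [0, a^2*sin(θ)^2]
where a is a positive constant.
Using Γ^k_{ij} = (1/2) g^{km} (∂_i g_{mj} + ∂_j g_{mi} - ∂_m g_{ij}); the metric is diagonal, so only the m = k term contributes.
Non-zero symbols (using the symmetry Γ^k_{ij} = Γ^k_{ji}):
Γ^θ_{φ φ} = (1/2) g^{θθ} (∂_φ g_{θφ} + ∂_φ g_{θφ} - ∂_θ g_{φφ}) = (1/2)(1/a^2)((0) + (0) - (a^2*sin(2*θ))) = -sin(2*θ)/2
Γ^φ_{θ φ} = (1/2) g^{φφ} (∂_θ g_{φφ} + ∂_φ g_{φθ} - ∂_φ g_{θφ}) = (1/2)(1/(a^2*sin(θ)^2))((a^2*sin(2*θ)) + (0) - (0)) = 1/tan(θ)
All other Christoffel symbols are zero.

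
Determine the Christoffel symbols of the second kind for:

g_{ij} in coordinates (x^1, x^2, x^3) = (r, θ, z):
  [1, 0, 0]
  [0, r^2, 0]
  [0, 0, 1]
Using Γ^k_{ij} = (1/2) g^{km} (∂_i g_{mj} + ∂_j g_{mi} - ∂_m g_{ij}); the metric is diagonal, so only the m = k term contributes.
Non-zero symbols (using the symmetry Γ^k_{ij} = Γ^k_{ji}):
Γ^r_{θ θ} = (1/2) g^{rr} (∂_θ g_{rθ} + ∂_θ g_{rθ} - ∂_r g_{θθ}) = (1/2)(1)((0) + (0) - (2*r)) = -r
Γ^θ_{r θ} = (1/2) g^{θθ} (∂_r g_{θθ} + ∂_θ g_{θr} - ∂_θ g_{rθ}) = (1/2)(1/r^2)((2*r) + (0) - (0)) = 1/r
All other Christoffel symbols are zero.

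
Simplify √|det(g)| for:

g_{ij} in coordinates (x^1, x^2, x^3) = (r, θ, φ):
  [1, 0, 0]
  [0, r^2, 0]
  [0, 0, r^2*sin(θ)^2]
det(g) = r^4*sin(θ)^2
√|det(g)| = r^2*sin(θ) (taking 0 < θ < π so that |sin(θ)| = sin(θ))
Volume element: dV = r^2*sin(θ) dr dθ dφ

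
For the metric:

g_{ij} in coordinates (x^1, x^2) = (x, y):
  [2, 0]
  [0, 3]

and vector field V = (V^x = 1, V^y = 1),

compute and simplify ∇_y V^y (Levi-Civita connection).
All Christoffel symbols are zero.
∇_y V^y = ∂_y V^y + Γ^y_{y j} V^j
  = (0) + (0)(1) + (0)(1)
  = 0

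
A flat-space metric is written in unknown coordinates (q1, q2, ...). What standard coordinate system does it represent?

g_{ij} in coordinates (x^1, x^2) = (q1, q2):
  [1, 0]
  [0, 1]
All components are constant and the metric is the identity, i.e. orthonormal rectilinear coordinates.
Cartesian (2D) coordinates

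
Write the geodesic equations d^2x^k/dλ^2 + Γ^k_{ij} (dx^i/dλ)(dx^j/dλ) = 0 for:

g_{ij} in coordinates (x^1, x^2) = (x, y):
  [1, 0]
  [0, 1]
Geodesic equation: d^2x^k/dλ^2 + Γ^k_{ij} (dx^i/dλ)(dx^j/dλ) = 0.
All Christoffel symbols vanish, so the geodesics are straight lines:
d^2x/dλ^2 = 0
d^2y/dλ^2 = 0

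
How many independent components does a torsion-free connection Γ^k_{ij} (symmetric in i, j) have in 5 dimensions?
Γ^k_{ij} has n choices for the upper index and n(n+1)/2 independent symmetric lower index pairs.
Total = 5 × 5×6/2 = 5 × 15 = 75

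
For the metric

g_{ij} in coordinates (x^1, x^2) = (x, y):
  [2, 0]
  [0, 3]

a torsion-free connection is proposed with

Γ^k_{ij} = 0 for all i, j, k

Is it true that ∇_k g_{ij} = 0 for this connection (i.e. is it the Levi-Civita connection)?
Using ∇_k g_{ij} = ∂_k g_{ij} - Γ^m_{ki} g_{mj} - Γ^m_{kj} g_{im}:
e.g. ∇_x g_{yy} = (0) - (0) - (0) = 0
Every component ∇_k g_{ij} vanishes: the connection is metric compatible.
Yes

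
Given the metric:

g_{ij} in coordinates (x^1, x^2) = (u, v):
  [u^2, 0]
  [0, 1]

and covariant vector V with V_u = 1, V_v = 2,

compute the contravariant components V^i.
Inverse metric (diagonal): g^{uu} = 1/u^2, g^{vv} = 1
V^i = g^{ij} V_j:
V^u = (1/u^2)(1) + (0)(2) = 1/u^2
V^v = (0)(1) + (1)(2) = 2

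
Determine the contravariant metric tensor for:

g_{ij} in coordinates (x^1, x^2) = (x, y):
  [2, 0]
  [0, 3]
The metric is diagonal, so g^{ij} is diagonal with entries 1/g_{ii}: diag(1/2, 1/3).
g^{ij}:
  [1/2, 0]
  [0, 1/3]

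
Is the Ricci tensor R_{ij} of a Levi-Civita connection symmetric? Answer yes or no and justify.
R_{ij} = R^k_{ikj}; the pair symmetry R_{kilj} = R_{ljki} gives R_{ij} = R_{ji}.
Yes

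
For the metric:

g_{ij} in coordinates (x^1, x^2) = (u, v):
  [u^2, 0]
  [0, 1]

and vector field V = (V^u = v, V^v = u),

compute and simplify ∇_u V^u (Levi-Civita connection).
Non-zero Christoffel symbols:
Γ^u_{u u} = 1/u
∇_u V^u = ∂_u V^u + Γ^u_{u j} V^j
  = (0) + (1/u)(v) + (0)(u)
  = v/u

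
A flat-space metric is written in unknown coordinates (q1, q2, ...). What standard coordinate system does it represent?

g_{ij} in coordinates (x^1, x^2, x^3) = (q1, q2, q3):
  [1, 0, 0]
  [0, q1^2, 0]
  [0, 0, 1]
The line element ds^2 = dq1^2 + q1^2 dq2^2 + dq3^2 is dr^2 + r^2 dθ^2 + dz^2 with q1 = r, q2 = θ, q3 = z.
cylindrical coordinates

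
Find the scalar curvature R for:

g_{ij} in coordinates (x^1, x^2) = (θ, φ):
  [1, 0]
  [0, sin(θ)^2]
Non-zero Christoffel symbols (Γ^k_{ij} = Γ^k_{ji}):
Γ^θ_{φ φ} = -sin(2*θ)/2
Γ^φ_{θ φ} = 1/tan(θ)
Ricci tensor (R_{ij} = R^k_{ikj}): R_{θθ} = 1, R_{θφ} = 0, R_{φφ} = sin(θ)^2
Inverse metric: g^{θθ} = 1, g^{φφ} = 1/sin(θ)^2
R = g^{ij} R_{ij} = (1)(1) + (1/sin(θ)^2)(sin(θ)^2) = 2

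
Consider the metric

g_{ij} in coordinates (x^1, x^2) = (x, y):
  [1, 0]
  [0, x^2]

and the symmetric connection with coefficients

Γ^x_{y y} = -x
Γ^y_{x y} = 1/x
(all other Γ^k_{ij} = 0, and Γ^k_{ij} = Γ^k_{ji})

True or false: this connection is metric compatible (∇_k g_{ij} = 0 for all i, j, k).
Using ∇_k g_{ij} = ∂_k g_{ij} - Γ^m_{ki} g_{mj} - Γ^m_{kj} g_{im}:
e.g. ∇_x g_{yy} = (2*x) - (x) - (x) = 0
Every component ∇_k g_{ij} vanishes: the connection is metric compatible.
True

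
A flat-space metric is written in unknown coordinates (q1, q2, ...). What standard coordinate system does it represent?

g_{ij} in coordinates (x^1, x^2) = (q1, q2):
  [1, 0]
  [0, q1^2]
The line element ds^2 = dq1^2 + q1^2 dq2^2 is dr^2 + r^2 dθ^2 with q1 = r, q2 = θ.
polar coordinates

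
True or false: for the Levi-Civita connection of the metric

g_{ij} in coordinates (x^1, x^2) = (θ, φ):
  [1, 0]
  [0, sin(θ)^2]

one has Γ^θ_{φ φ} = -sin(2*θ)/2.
Γ^θ_{φ φ} = (1/2) g^{θθ} (∂_φ g_{θφ} + ∂_φ g_{θφ} - ∂_θ g_{φφ}) = (1/2)(1)((0) + (0) - (sin(2*θ))) = -sin(2*θ)/2
This equals the proposed value -sin(2*θ)/2.
True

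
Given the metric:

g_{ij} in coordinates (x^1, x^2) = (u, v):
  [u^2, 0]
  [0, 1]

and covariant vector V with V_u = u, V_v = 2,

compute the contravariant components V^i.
Inverse metric (diagonal): g^{uu} = 1/u^2, g^{vv} = 1
V^i = g^{ij} V_j:
V^u = (1/u^2)(u) + (0)(2) = 1/u
V^v = (0)(u) + (1)(2) = 2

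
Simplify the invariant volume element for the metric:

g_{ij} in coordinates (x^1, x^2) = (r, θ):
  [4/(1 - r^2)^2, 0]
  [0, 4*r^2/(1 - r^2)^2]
det(g) = 16*r^2/(1 - r^2)^4
√|det(g)| = 4*r/(r^2 - 1)^2
Volume element: dV = 4*r/(r^2 - 1)^2 dr dθ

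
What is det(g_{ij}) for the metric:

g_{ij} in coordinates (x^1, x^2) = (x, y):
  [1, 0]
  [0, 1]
For a 2×2 metric: det(g) = g_{11}·g_{22} - g_{12}·g_{21}
= (1)·(1) - (0)·(0)
= 1 - 0
det(g) = 1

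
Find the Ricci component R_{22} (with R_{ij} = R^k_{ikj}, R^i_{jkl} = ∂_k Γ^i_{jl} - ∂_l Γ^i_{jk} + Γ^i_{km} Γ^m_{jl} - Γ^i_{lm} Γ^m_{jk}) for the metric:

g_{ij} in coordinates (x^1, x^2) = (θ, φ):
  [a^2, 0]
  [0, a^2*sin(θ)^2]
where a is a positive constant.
Non-zero Christoffel symbols (Γ^k_{ij} = Γ^k_{ji}):
Γ^θ_{φ φ} = -sin(2*θ)/2
Γ^φ_{θ φ} = 1/tan(θ)
R^θ_{φ θ φ} = ∂_θ Γ^θ_{φ φ} - ∂_φ Γ^θ_{φ θ} + Γ^θ_{θ m} Γ^m_{φ φ} - Γ^θ_{φ m} Γ^m_{φ θ}
  = (-cos(2*θ)) - (0) + (0) - (-cos(θ)^2) = sin(θ)^2
R^φ_{φ φ φ} = 0 (a repeated index in an antisymmetric pair)
R_{φφ} = R^θ_{φ θ φ} + R^φ_{φ φ φ} = (sin(θ)^2) + (0) = sin(θ)^2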